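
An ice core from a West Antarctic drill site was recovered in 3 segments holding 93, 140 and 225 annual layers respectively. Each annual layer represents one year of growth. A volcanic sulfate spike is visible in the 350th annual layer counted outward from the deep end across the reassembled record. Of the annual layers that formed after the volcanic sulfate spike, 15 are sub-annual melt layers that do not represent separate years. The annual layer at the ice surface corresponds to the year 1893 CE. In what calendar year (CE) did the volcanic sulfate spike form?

1800 CE

Total annual layers = 93 + 140 + 225 = 458.
Between annual layer 350 and the ice surface there are 458 − 350 = 108 annual layers.
Removing the 15 false annual layers leaves 108 − 15 = 93 true annual layers beyond the volcanic sulfate spike.
1893 − 93 = 1800 CE.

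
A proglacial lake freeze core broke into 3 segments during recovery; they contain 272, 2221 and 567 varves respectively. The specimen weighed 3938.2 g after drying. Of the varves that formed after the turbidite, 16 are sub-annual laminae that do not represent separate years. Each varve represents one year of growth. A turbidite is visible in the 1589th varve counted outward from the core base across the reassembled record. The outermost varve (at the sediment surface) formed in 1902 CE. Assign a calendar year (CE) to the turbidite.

447 CE

Total varves = 272 + 2221 + 567 = 3060.
3060 − 1589 = 1471 varves lie beyond the turbidite toward the sediment surface.
1471 − 16 false = 1455 true varves after the turbidite.
1902 − 1455 = 447 CE.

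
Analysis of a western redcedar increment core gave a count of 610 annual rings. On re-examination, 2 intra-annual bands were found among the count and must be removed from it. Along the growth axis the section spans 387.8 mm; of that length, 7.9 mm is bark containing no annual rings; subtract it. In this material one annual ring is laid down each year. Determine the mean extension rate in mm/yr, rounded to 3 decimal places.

0.625 mm/yr

Correcting the raw count gives 610 − 2 = 608 true annual rings.
The growth record spans 387.8 − 7.9 = 379.9 mm.
Extension rate ≈ 379.9 / 608 = 0.625 mm/yr.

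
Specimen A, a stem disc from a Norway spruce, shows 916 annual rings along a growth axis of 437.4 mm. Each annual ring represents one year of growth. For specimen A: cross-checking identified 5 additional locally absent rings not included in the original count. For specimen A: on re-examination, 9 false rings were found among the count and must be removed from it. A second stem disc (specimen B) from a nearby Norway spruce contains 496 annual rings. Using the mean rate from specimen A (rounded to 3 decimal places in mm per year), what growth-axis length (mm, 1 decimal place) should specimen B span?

238.1 mm

Specimen A: true annual ring count = 916 − 9 + 5 = 912.
A: Extension rate ≈ 437.4 / 912 = 0.480 mm/year.
Length of B = 0.480 × 496 = 238.1 mm.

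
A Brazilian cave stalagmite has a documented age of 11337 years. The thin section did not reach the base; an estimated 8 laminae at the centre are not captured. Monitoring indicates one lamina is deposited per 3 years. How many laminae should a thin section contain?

3771 laminae

One lamina every 3 years means 11337 / 3 = 3779 laminae.
3779 − 8 missed = 3771 laminae expected in the prepared section.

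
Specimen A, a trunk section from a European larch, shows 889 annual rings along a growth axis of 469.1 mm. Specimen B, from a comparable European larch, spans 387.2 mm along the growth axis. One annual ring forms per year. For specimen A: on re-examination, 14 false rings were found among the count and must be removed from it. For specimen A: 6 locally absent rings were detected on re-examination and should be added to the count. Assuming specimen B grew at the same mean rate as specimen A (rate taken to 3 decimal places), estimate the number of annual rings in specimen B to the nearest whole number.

Specimen A: adjusted count: 889 − 14 + 6 = 881 annual rings.
A: Extension rate ≈ 469.1 / 881 = 0.532 mm/yr.
Specimen B: 387.2 mm / 0.532 mm per year = 727.82 years ≈ 728 annual rings.

728 annual rings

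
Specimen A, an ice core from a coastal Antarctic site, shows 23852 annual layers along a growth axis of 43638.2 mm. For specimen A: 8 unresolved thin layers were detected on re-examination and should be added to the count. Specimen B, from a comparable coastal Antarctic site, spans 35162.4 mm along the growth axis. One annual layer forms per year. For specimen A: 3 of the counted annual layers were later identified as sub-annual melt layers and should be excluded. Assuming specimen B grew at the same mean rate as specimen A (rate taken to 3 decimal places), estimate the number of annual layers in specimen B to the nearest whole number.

19225 annual layers

Specimen A: adjusted count: 23852 − 3 + 8 = 23857 annual layers.
A: Mean rate = 43638.2 mm / 23857 years ≈ 1.829 mm/yr.
B spans 35162.4 / 1.829 = 19224.93 years ≈ 19225 annual layers.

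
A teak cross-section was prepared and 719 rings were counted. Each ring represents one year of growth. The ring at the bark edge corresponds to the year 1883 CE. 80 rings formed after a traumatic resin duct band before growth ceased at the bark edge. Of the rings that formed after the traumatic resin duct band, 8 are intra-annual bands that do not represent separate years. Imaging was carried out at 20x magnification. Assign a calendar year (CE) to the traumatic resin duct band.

There are 80 rings younger than the traumatic resin duct band.
Excluding 8 false rings: 80 − 8 = 72.
The ring at the bark edge is 1883 CE, so the traumatic resin duct band dates to 1883 − 72 = 1811 CE.

1811 CE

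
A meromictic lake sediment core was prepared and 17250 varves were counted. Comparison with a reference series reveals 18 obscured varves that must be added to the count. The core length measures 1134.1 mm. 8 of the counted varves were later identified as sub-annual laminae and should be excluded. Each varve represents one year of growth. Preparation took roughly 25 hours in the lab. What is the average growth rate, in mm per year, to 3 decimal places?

Correcting the raw count gives 17250 − 8 + 18 = 17260 true varves.
Extension rate ≈ 1134.1 / 17260 = 0.066 mm per year.

0.066 mm per year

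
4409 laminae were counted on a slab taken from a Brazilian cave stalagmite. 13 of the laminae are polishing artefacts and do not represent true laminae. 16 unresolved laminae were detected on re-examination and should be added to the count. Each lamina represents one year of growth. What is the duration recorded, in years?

After corrections the count is 4409 − 13 + 16 = 4412 laminae.
With a one-to-one lamina periodicity this is 4412 years.

4412 years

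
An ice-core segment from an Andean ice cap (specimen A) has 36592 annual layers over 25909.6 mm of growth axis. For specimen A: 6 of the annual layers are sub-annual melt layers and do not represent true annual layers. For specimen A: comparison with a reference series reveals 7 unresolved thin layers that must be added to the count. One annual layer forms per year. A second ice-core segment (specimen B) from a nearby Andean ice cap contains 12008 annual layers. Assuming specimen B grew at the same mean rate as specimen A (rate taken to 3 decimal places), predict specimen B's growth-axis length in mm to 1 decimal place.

8501.7 mm

Specimen A: true annual layer count = 36592 − 6 + 7 = 36593.
A: 25909.6 mm over 36593 years gives 25909.6 / 36593 ≈ 0.708 mm/year.
Length of B = 0.708 × 12008 = 8501.7 mm.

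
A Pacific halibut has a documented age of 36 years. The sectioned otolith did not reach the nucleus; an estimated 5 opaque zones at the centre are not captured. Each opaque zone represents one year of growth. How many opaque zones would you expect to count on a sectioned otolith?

31 opaque zones

At one opaque zone per year, 36 years correspond to 36 opaque zones.
Less the 5 uncaptured opaque zones: 36 − 5 = 31.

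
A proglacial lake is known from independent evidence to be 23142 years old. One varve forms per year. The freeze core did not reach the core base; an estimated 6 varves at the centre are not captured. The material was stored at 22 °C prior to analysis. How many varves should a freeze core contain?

Expected varves over 23142 years: 23142.
23142 − 6 missed = 23136 varves expected in the prepared section.

23136 varves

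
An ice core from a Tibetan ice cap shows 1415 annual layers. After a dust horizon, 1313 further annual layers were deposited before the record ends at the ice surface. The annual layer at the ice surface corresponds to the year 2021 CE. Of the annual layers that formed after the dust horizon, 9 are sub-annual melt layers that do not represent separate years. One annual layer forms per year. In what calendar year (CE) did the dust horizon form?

1313 annual layers formed after the dust horizon.
Excluding 9 false annual layers: 1313 − 9 = 1304.
Counting back 1304 years from 2021 CE places the dust horizon in 2021 − 1304 = 717 CE.

717 CE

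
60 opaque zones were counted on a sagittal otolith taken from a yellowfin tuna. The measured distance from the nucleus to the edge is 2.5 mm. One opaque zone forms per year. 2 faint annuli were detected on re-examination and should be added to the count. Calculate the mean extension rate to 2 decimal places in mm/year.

After corrections the count is 60 + 2 = 62 opaque zones.
Mean rate = 2.5 mm / 62 years ≈ 0.04 mm/year.

0.04 mm/year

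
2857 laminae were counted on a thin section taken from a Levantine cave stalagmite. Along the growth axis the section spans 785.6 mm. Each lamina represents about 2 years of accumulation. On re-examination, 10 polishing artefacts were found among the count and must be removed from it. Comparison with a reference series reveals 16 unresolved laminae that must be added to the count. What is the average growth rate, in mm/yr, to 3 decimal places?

0.137 mm/yr

After corrections the count is 2857 − 10 + 16 = 2863 laminae.
2863 laminae at 2 years each span 2863 × 2 = 5726 years.
Mean rate = 785.6 mm / 5726 years ≈ 0.137 mm/yr.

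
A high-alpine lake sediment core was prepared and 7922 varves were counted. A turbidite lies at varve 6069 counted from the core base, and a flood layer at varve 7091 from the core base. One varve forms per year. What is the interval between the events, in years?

1022 years

Separation: 7091 − 6069 = 1022 varves.
That is 1022 years at one varve per year.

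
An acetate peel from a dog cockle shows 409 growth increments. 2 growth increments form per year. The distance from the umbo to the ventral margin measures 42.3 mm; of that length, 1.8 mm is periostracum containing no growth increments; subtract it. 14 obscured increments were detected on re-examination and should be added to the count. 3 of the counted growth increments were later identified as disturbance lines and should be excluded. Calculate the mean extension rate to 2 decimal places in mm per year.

0.19 mm per year

Adjusted count: 409 − 3 + 14 = 420 growth increments.
Dividing by 2 growth increments per year: 420 / 2 = 210 years.
Removing the 1.8 mm offcut leaves 42.3 − 1.8 = 40.5 mm.
40.5 mm over 210 years gives 40.5 / 210 ≈ 0.19 mm per year.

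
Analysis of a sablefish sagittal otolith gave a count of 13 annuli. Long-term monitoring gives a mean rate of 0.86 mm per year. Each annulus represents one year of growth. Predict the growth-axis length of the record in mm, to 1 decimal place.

11.2 mm

13 years of growth are recorded.
Predicted length = 0.86 mm/year × 13 years = 11.2 mm.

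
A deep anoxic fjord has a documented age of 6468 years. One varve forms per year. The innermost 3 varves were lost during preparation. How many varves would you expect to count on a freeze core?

Expected varves over 6468 years: 6468.
6468 − 3 missed = 6465 varves expected in the prepared section.

6465 varves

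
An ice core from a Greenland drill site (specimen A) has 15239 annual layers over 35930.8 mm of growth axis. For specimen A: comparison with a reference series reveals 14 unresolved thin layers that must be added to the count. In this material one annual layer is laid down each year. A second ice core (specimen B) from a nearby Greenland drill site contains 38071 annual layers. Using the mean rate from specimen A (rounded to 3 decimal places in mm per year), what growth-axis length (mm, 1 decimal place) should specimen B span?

Specimen A: after corrections the count is 15239 + 14 = 15253 annual layers.
A: Mean rate = 35930.8 mm / 15253 years ≈ 2.356 mm per year.
B's length ≈ 2.356 × 38071 = 89695.3 mm.

89695.3 mm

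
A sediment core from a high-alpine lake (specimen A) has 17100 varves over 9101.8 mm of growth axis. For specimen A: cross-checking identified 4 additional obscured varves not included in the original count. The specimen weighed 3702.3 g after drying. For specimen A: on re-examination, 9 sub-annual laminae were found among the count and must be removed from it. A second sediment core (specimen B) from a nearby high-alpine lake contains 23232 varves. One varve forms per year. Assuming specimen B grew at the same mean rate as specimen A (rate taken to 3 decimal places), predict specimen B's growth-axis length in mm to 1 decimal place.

Specimen A: correcting the raw count gives 17100 − 9 + 4 = 17095 true varves.
A: 9101.8 mm over 17095 years gives 9101.8 / 17095 ≈ 0.532 mm/year.
For B, 0.532 mm/year × 23232 years = 12359.4 mm.

12359.4 mm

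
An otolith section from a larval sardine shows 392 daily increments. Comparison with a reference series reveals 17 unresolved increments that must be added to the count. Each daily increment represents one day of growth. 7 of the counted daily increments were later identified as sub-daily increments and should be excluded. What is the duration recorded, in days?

After corrections the count is 392 − 7 + 17 = 402 daily increments.
With a one-to-one daily increment periodicity this is 402 days.

402 days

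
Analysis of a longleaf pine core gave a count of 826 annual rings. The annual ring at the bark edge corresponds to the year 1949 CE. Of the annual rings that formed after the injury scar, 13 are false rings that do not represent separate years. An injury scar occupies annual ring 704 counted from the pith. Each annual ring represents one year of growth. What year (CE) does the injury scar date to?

Between annual ring 704 and the bark edge there are 826 − 704 = 122 annual rings.
122 − 13 false = 109 true annual rings after the injury scar.
1949 − 109 = 1840 CE.

1840 CE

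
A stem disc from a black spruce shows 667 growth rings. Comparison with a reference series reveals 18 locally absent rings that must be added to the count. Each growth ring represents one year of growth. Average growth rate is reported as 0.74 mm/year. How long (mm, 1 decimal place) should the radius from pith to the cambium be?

Correcting the raw count gives 667 + 18 = 685 true growth rings.
685 years at 0.74 mm/year gives 0.74 × 685 = 506.9 mm.

506.9 mm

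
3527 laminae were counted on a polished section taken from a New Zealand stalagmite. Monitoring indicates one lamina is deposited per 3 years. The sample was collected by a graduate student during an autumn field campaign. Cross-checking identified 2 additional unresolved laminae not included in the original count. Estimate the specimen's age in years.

10587 years

Adjusted count: 3527 + 2 = 3529 laminae.
At 3 years per lamina, 3529 × 3 = 10587 years.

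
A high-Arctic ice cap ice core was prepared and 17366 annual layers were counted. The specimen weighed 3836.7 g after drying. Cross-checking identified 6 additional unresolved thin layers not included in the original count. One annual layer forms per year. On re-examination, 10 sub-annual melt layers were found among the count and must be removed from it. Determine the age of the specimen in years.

True annual layer count = 17366 − 10 + 6 = 17362.
With a one-to-one annual layer periodicity this is 17362 years.

17362 yr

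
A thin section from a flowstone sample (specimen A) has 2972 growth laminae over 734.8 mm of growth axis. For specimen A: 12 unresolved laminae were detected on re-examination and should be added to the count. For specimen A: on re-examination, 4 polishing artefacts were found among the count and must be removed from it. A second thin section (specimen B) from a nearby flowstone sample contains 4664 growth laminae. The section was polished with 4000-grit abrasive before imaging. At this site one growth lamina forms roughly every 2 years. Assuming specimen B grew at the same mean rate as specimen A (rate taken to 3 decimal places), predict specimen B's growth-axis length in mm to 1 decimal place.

Specimen A: correcting the raw count gives 2972 − 4 + 12 = 2980 true growth laminae.
Specimen A: 2980 growth laminae at 2 years each span 2980 × 2 = 5960 years.
A: Mean rate = 734.8 mm / 5960 years ≈ 0.123 mm/yr.
Specimen B: 4664 growth laminae at 2 years each span 4664 × 2 = 9328 years. For B, 0.123 mm/year × 9328 years = 1147.3 mm.

1147.3 mm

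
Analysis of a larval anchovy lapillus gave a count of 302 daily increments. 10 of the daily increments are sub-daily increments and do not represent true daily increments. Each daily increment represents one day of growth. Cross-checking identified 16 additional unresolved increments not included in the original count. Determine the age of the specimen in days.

Adjusted count: 302 − 10 + 16 = 308 daily increments.
At one daily increment per day, that is 308 days.

308 days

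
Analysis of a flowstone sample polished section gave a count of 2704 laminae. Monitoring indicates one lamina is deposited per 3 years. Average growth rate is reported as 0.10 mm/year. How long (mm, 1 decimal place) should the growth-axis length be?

At 3 years per lamina, 2704 × 3 = 8112 years.
Length ≈ 0.10 × 8112 = 811.2 mm.

811.2 mm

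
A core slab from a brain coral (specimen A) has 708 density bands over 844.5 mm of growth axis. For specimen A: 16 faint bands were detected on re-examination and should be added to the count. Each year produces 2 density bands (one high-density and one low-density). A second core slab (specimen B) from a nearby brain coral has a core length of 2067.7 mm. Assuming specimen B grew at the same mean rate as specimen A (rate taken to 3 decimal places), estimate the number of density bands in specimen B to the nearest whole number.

1773 density bands

Specimen A: adjusted count: 708 + 16 = 724 density bands.
Specimen A: with 2 density bands per year, 724 / 2 = 362 years.
A: Extension rate ≈ 844.5 / 362 = 2.333 mm/yr.
Specimen B: 2067.7 mm / 2.333 mm per year = 886.28 years; at 2 density bands per year that is 886.28 × 2 ≈ 1773 density bands.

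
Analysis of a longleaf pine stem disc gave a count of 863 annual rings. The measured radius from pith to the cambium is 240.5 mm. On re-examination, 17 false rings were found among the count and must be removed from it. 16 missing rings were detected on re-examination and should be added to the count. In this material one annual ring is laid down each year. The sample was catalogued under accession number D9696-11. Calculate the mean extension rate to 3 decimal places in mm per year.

0.279 mm per year

True annual ring count = 863 − 17 + 16 = 862.
240.5 mm over 862 years gives 240.5 / 862 ≈ 0.279 mm per year.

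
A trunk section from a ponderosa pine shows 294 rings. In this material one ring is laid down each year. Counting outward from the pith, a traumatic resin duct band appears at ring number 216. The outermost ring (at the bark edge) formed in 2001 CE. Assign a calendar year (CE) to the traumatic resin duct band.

1923 CE

294 − 216 = 78 rings lie beyond the traumatic resin duct band toward the bark edge.
2001 − 78 = 1923 CE.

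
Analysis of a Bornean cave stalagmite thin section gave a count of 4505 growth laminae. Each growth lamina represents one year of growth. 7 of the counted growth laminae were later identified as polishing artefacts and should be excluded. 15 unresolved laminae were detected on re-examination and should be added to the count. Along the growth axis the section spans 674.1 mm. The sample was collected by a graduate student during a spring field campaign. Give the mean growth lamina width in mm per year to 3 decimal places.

Correcting the raw count gives 4505 − 7 + 15 = 4513 true growth laminae.
Extension rate ≈ 674.1 / 4513 = 0.149 mm per year.

0.149 mm per year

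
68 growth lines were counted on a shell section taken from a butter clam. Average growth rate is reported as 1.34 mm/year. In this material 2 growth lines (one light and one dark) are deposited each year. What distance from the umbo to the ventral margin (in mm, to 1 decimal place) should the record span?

45.6 mm

Dividing by 2 growth lines per year: 68 / 2 = 34 years.
Length ≈ 1.34 × 34 = 45.6 mm.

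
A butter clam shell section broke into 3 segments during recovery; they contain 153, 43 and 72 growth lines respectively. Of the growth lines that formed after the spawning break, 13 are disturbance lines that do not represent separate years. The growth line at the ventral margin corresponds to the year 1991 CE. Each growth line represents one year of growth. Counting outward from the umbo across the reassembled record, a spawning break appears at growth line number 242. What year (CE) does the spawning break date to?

Total growth lines = 153 + 43 + 72 = 268.
268 − 242 = 26 growth lines lie beyond the spawning break toward the ventral margin.
Removing the 13 false growth lines leaves 26 − 13 = 13 true growth lines beyond the spawning break.
1991 − 13 = 1978 CE.

1978 CE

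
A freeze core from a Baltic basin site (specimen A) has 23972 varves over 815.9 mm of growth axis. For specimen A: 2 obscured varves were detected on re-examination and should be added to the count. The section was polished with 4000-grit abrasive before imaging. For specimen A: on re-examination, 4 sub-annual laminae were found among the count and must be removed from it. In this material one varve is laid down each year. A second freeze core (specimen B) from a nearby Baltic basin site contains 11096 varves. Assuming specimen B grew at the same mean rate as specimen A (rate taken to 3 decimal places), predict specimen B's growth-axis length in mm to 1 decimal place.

377.3 mm

Specimen A: after corrections the count is 23972 − 4 + 2 = 23970 varves.
A: Mean rate = 815.9 mm / 23970 years ≈ 0.034 mm/year.
Length of B = 0.034 × 11096 = 377.3 mm.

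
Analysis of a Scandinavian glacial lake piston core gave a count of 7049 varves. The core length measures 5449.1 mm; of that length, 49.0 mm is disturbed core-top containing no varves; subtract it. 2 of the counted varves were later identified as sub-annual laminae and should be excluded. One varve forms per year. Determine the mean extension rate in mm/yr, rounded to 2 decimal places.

0.77 mm/yr

Correcting the raw count gives 7049 − 2 = 7047 true varves.
Removing the 49.0 mm offcut leaves 5449.1 − 49.0 = 5400.1 mm.
Extension rate ≈ 5400.1 / 7047 = 0.77 mm/yr.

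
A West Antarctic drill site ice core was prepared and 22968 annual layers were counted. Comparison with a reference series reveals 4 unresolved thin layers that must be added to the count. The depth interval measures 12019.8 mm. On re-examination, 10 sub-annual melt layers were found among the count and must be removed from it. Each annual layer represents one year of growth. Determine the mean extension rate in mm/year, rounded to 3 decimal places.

0.523 mm/year

True annual layer count = 22968 − 10 + 4 = 22962.
12019.8 mm over 22962 years gives 12019.8 / 22962 ≈ 0.523 mm/year.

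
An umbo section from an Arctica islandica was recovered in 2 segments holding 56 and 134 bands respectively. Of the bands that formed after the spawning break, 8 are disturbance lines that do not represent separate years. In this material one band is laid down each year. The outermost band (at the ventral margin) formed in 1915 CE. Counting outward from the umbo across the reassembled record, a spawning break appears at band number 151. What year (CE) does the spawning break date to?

1884 CE

Total bands = 56 + 134 = 190.
190 − 151 = 39 bands lie beyond the spawning break toward the ventral margin.
Removing the 8 false bands leaves 39 − 8 = 31 true bands beyond the spawning break.
The band at the ventral margin is 1915 CE, so the spawning break dates to 1915 − 31 = 1884 CE.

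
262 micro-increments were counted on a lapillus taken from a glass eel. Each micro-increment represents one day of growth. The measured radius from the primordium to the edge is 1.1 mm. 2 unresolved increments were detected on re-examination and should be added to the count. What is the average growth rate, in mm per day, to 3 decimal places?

0.004 mm per day

After corrections the count is 262 + 2 = 264 micro-increments.
Extension rate ≈ 1.1 / 264 = 0.004 mm per day.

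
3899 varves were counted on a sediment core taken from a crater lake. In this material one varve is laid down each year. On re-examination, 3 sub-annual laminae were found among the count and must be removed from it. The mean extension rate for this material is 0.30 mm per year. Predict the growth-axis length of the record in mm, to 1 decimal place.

Adjusted count: 3899 − 3 = 3896 varves.
Length ≈ 0.30 × 3896 = 1168.8 mm.

1168.8 mm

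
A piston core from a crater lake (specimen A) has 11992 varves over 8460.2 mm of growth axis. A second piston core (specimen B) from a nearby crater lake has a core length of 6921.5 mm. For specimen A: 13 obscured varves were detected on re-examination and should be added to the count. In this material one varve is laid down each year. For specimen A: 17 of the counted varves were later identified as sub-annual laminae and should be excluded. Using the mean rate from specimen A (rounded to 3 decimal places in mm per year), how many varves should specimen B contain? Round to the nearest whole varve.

Specimen A: true varve count = 11992 − 17 + 13 = 11988.
A: Extension rate ≈ 8460.2 / 11988 = 0.706 mm/year.
Specimen B: 6921.5 mm / 0.706 mm per year = 9803.82 years ≈ 9804 varves.

9804 varves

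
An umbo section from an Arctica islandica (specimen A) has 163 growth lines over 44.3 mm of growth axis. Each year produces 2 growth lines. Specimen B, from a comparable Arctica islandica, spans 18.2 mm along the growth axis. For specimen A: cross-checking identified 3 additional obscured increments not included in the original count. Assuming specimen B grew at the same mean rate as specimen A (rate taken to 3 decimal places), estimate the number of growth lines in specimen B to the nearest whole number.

68 growth lines

Specimen A: adjusted count: 163 + 3 = 166 growth lines.
Specimen A: with 2 growth lines per year, 166 / 2 = 83 years.
A: Extension rate ≈ 44.3 / 83 = 0.534 mm per year.
B spans 18.2 / 0.534 = 34.08 years; at 2 growth lines per year that is 34.08 × 2 ≈ 68 growth lines.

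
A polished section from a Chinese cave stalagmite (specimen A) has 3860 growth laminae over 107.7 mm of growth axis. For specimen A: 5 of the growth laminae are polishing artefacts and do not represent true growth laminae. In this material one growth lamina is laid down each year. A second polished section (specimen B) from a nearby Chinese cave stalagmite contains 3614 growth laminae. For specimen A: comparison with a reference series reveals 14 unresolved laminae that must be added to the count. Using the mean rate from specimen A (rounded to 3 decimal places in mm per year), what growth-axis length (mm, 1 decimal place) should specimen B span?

101.2 mm

Specimen A: correcting the raw count gives 3860 − 5 + 14 = 3869 true growth laminae.
A: Extension rate ≈ 107.7 / 3869 = 0.028 mm per year.
B's length ≈ 0.028 × 3614 = 101.2 mm.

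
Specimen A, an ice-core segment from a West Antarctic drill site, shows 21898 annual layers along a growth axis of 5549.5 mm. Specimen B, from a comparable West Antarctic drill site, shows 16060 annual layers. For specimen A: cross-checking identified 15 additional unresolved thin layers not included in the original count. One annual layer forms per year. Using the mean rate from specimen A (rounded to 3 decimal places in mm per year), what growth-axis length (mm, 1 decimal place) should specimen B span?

4063.2 mm

Specimen A: correcting the raw count gives 21898 + 15 = 21913 true annual layers.
A: 5549.5 mm over 21913 years gives 5549.5 / 21913 ≈ 0.253 mm/yr.
B's length ≈ 0.253 × 16060 = 4063.2 mm.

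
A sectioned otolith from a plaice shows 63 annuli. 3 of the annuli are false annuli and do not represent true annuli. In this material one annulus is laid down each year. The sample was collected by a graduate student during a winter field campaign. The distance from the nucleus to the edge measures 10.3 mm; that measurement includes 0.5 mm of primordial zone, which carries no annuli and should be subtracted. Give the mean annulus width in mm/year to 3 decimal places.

0.163 mm/year

Correcting the raw count gives 63 − 3 = 60 true annuli.
The growth record spans 10.3 − 0.5 = 9.8 mm.
Mean rate = 9.8 mm / 60 years ≈ 0.163 mm/year.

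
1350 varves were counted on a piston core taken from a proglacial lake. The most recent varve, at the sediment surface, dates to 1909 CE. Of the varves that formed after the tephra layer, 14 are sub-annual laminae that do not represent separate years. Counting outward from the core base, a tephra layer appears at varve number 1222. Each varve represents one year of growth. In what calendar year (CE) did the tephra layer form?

The tephra layer sits at varve 1222 from the core base, so 1350 − 1222 = 128 varves formed after it.
Removing the 14 false varves leaves 128 − 14 = 114 true varves beyond the tephra layer.
1909 − 114 = 1795 CE.

1795 CE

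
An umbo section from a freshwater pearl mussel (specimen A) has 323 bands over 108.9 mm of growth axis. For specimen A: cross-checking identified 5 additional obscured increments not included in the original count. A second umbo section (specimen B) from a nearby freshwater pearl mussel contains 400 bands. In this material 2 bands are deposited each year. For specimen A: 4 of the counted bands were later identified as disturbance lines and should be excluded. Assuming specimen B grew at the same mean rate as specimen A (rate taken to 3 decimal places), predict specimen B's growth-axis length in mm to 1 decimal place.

Specimen A: adjusted count: 323 − 4 + 5 = 324 bands.
Specimen A: dividing by 2 bands per year: 324 / 2 = 162 years.
A: 108.9 mm over 162 years gives 108.9 / 162 ≈ 0.672 mm per year.
Specimen B: dividing by 2 bands per year: 400 / 2 = 200 years. For B, 0.672 mm/year × 200 years = 134.4 mm.

134.4 mm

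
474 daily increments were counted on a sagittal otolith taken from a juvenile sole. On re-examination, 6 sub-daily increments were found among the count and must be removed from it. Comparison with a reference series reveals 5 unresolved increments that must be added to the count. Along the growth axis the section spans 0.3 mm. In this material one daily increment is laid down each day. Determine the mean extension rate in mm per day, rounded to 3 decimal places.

True daily increment count = 474 − 6 + 5 = 473.
0.3 mm over 473 days gives 0.3 / 473 ≈ 0.001 mm per day.

0.001 mm per day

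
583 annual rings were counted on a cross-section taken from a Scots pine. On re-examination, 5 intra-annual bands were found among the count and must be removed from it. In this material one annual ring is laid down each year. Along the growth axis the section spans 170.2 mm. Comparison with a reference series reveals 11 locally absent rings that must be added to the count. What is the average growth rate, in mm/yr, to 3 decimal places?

Adjusted count: 583 − 5 + 11 = 589 annual rings.
170.2 mm over 589 years gives 170.2 / 589 ≈ 0.289 mm/yr.

0.289 mm/yr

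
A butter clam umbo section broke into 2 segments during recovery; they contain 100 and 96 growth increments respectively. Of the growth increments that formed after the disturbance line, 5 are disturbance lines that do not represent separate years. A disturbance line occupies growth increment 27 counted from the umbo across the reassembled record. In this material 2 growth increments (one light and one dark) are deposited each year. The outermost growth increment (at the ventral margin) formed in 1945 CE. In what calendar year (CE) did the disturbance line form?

1863 CE

Total growth increments = 100 + 96 = 196.
The disturbance line sits at growth increment 27 from the umbo, so 196 − 27 = 169 growth increments formed after it.
Excluding 5 false growth increments: 169 − 5 = 164.
164 growth increments at 2 per year is 164 / 2 = 82 years.
1945 − 82 = 1863 CE.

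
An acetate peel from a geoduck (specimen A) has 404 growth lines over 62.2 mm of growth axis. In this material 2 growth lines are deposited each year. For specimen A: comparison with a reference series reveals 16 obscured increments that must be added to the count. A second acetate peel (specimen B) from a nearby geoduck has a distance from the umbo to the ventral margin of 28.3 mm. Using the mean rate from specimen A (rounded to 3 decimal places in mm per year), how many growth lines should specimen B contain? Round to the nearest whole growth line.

191 growth lines

Specimen A: adjusted count: 404 + 16 = 420 growth lines.
Specimen A: 420 growth lines at 2 per year is 420 / 2 = 210 years.
A: Extension rate ≈ 62.2 / 210 = 0.296 mm per year.
For B, 28.3 / 0.296 = 95.61 years; at 2 growth lines per year that is 95.61 × 2 ≈ 191 growth lines.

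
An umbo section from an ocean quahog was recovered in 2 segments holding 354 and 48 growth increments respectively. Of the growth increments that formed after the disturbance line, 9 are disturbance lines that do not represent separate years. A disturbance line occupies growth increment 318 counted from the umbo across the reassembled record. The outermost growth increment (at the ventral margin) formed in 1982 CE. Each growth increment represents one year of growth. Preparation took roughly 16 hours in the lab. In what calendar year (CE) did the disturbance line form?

1907 CE

Total growth increments = 354 + 48 = 402.
402 − 318 = 84 growth increments lie beyond the disturbance line toward the ventral margin.
Excluding 9 false growth increments: 84 − 9 = 75.
1982 − 75 = 1907 CE.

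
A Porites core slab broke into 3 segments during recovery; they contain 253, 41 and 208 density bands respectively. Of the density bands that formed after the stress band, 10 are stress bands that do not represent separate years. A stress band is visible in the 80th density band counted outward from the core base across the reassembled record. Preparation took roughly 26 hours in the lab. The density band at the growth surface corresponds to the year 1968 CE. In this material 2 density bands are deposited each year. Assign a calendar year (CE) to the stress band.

Total density bands = 253 + 41 + 208 = 502.
Between density band 80 and the growth surface there are 502 − 80 = 422 density bands.
Excluding 10 false density bands: 422 − 10 = 412.
412 density bands at 2 per year is 412 / 2 = 206 years.
Counting back 206 years from 1968 CE places the stress band in 1968 − 206 = 1762 CE.

1762 CE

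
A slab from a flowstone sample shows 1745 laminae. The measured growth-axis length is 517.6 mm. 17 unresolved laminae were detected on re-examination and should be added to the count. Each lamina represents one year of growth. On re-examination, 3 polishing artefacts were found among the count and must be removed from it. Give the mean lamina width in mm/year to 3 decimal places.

0.294 mm/year

After corrections the count is 1745 − 3 + 17 = 1759 laminae.
Mean rate = 517.6 mm / 1759 years ≈ 0.294 mm/year.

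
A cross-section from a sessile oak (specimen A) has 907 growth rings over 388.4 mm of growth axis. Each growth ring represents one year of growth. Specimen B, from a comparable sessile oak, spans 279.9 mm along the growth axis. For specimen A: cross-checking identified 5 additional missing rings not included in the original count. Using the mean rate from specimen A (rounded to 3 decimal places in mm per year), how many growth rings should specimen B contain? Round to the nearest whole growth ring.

Specimen A: correcting the raw count gives 907 + 5 = 912 true growth rings.
A: Mean rate = 388.4 mm / 912 years ≈ 0.426 mm per year.
B spans 279.9 / 0.426 = 657.04 years ≈ 657 growth rings.

657 growth rings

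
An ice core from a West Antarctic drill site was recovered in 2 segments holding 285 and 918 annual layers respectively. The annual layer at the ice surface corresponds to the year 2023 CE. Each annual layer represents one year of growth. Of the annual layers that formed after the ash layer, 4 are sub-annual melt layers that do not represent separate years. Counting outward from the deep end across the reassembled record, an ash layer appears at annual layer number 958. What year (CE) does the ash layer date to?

1782 CE

Total annual layers = 285 + 918 = 1203.
The ash layer sits at annual layer 958 from the deep end, so 1203 − 958 = 245 annual layers formed after it.
Excluding 4 false annual layers: 245 − 4 = 241.
The annual layer at the ice surface is 2023 CE, so the ash layer dates to 2023 − 241 = 1782 CE.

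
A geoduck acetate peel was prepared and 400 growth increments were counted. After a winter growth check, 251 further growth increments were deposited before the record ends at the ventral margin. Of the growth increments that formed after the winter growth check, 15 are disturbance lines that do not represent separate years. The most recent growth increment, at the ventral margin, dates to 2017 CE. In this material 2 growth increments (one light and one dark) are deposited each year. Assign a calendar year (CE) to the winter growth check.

1899 CE

251 growth increments formed after the winter growth check.
251 − 15 false = 236 true growth increments after the winter growth check.
With 2 growth increments per year, 236 / 2 = 118 years.
2017 − 118 = 1899 CE.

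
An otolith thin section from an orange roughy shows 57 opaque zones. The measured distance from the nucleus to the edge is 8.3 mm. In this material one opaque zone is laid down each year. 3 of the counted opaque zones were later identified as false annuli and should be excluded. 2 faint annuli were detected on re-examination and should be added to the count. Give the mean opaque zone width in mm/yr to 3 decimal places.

0.148 mm/yr

After corrections the count is 57 − 3 + 2 = 56 opaque zones.
Mean rate = 8.3 mm / 56 years ≈ 0.148 mm/yr.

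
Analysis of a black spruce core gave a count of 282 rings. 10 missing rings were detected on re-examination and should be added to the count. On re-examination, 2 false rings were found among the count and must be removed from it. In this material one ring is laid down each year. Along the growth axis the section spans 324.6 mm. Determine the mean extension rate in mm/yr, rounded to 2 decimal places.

1.12 mm/yr

Correcting the raw count gives 282 − 2 + 10 = 290 true rings.
Mean rate = 324.6 mm / 290 years ≈ 1.12 mm/yr.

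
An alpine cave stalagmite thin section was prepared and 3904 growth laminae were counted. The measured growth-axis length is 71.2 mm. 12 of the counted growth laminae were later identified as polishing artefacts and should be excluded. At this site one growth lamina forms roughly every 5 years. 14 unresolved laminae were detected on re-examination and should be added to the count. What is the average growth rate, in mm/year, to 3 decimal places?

True growth lamina count = 3904 − 12 + 14 = 3906.
At 5 years per growth lamina, 3906 × 5 = 19530 years.
Mean rate = 71.2 mm / 19530 years ≈ 0.004 mm/year.

0.004 mm/year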